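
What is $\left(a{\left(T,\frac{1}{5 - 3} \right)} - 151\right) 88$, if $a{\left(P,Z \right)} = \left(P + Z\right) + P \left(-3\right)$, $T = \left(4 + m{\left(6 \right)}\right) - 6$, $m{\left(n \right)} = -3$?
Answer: $-12364$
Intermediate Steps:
$T = -5$ ($T = \left(4 - 3\right) - 6 = 1 - 6 = -5$)
$a{\left(P,Z \right)} = Z - 2 P$ ($a{\left(P,Z \right)} = \left(P + Z\right) - 3 P = Z - 2 P$)
$\left(a{\left(T,\frac{1}{5 - 3} \right)} - 151\right) 88 = \left(\left(\frac{1}{5 - 3} - -10\right) - 151\right) 88 = \left(\left(\frac{1}{2} + 10\right) - 151\right) 88 = \left(\frac{21}{2} - 151\right) 88 = \left(- \frac{281}{2}\right) 88 = -12364$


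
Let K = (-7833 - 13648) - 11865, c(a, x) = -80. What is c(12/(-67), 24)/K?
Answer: 40/16673 ≈ 0.0023991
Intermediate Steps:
K = -33346 (K = -21481 - 11865 = -33346)
c(12/(-67), 24)/K = -80/(-33346) = -80*(-1/33346) = 40/16673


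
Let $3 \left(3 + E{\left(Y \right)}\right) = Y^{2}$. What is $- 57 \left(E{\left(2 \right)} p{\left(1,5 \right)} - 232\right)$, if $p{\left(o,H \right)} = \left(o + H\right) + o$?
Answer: $13889$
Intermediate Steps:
$p{\left(o,H \right)} = H + 2 o$ ($p{\left(o,H \right)} = \left(H + o\right) + o = H + 2 o$)
$E{\left(Y \right)} = -3 + \frac{Y^{2}}{3}$
$- 57 \left(E{\left(2 \right)} p{\left(1,5 \right)} - 232\right) = - 57 \left(\left(-3 + \frac{2^{2}}{3}\right) \left(5 + 2 \cdot 1\right) - 232\right) = - 57 \left(\left(-3 + \frac{1}{3} \cdot 4\right) \left(5 + 2\right) - 232\right) = - 57 \left(\left(-3 + \frac{4}{3}\right) 7 - 232\right) = - 57 \left(\left(- \frac{5}{3}\right) 7 - 232\right) = - 57 \left(- \frac{35}{3} - 232\right) = \left(-57\right) \left(- \frac{731}{3}\right) = 13889$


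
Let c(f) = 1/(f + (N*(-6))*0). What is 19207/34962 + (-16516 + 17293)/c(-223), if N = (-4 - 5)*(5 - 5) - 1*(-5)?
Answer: -6057881495/34962 ≈ -1.7327e+5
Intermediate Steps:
N = 5 (N = -9*0 + 5 = 0 + 5 = 5)
c(f) = 1/f (c(f) = 1/(f + (5*(-6))*0) = 1/(f - 30*0) = 1/(f + 0) = 1/f)
19207/34962 + (-16516 + 17293)/c(-223) = 19207/34962 + (-16516 + 17293)/(1/(-223)) = 19207*(1/34962) + 777/(-1/223) = 19207/34962 + 777*(-223) = 19207/34962 - 173271 = -6057881495/34962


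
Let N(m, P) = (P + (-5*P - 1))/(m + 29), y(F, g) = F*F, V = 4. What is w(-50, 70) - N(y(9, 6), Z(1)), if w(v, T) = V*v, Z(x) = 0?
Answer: -21999/110 ≈ -199.99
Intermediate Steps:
y(F, g) = F²
w(v, T) = 4*v
N(m, P) = (-1 - 4*P)/(29 + m) (N(m, P) = (P + (-1 - 5*P))/(29 + m) = (-1 - 4*P)/(29 + m))
w(-50, 70) - N(y(9, 6), Z(1)) = 4*(-50) - (-1 - 4*0)/(29 + 9²) = -200 - (-1 + 0)/(29 + 81) = -200 - (-1)/110 = -200 - 1*(-1/110) = -200 + 1/110 = -21999/110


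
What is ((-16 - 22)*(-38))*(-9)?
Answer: -12996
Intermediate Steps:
((-16 - 22)*(-38))*(-9) = -38*(-38)*(-9) = 1444*(-9) = -12996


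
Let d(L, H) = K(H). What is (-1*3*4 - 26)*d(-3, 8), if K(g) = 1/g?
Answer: -19/4 ≈ -4.7500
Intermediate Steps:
d(L, H) = 1/H
(-1*3*4 - 26)*d(-3, 8) = (-1*3*4 - 26)/8 = (-3*4 - 26)*(⅛) = (-12 - 26)*(⅛) = -38*⅛ = -19/4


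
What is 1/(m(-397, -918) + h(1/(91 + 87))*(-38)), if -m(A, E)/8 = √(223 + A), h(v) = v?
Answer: -1691/88208617 + 63368*I*√174/88208617 ≈ -1.917e-5 + 0.0094762*I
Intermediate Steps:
m(A, E) = -8*√(223 + A)
1/(m(-397, -918) + h(1/(91 + 87))*(-38)) = 1/(-8*√(223 - 397) - 38/(91 + 87)) = 1/(-8*I*√174 - 38/178) = 1/(-8*I*√174 + (1/178)*(-38)) = 1/(-8*I*√174 - 19/89) = 1/(-19/89 - 8*I*√174)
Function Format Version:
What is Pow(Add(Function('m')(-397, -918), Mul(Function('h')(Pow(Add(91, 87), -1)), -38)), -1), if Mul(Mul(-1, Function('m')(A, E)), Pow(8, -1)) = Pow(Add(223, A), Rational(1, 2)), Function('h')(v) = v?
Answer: Add(Rational(-1691, 88208617), Mul(Rational(63368, 88208617), I, Pow(174, Rational(1, 2)))) ≈ Add(-1.9170e-5, Mul(0.0094762, I))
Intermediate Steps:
Function('m')(A, E) = Mul(-8, Pow(Add(223, A), Rational(1, 2)))
Pow(Add(Function('m')(-397, -918), Mul(Function('h')(Pow(Add(91, 87), -1)), -38)), -1) = Pow(Add(Mul(-8, Pow(Add(223, -397), Rational(1, 2))), Mul(Pow(Add(91, 87), -1), -38)), -1) = Pow(Add(Mul(-8, Pow(-174, Rational(1, 2))), Mul(Pow(178, -1), -38)), -1) = Pow(Add(Mul(-8, Mul(I, Pow(174, Rational(1, 2)))), Mul(Rational(1, 178), -38)), -1) = Pow(Add(Mul(-8, I, Pow(174, Rational(1, 2))), Rational(-19, 89)), -1) = Pow(Add(Rational(-19, 89), Mul(-8, I, Pow(174, Rational(1, 2)))), -1)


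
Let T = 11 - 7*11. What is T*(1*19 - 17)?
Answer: -132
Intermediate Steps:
T = -66 (T = 11 - 77 = -66)
T*(1*19 - 17) = -66*(1*19 - 17) = -66*(19 - 17) = -66*2 = -132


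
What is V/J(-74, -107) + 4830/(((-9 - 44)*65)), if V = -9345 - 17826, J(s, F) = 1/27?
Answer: -505463079/689 ≈ -7.3362e+5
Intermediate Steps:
J(s, F) = 1/27
V = -27171
V/J(-74, -107) + 4830/(((-9 - 44)*65)) = -27171/1/27 + 4830/(((-9 - 44)*65)) = -27171*27 + 4830/((-53*65)) = -733617 + 4830/(-3445) = -733617 + 4830*(-1/3445) = -733617 - 966/689 = -505463079/689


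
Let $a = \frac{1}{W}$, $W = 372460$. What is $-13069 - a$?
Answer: $- \frac{4867679741}{372460} \approx -13069.0$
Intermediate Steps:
$a = \frac{1}{372460} \approx 2.6849 \cdot 10^{-6}$
$-13069 - a = -13069 - \frac{1}{372460} = - \frac{4867679741}{372460}$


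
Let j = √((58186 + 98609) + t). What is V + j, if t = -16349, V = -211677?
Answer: -211677 + √140446 ≈ -2.1130e+5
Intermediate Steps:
j = √140446 (j = √((58186 + 98609) - 16349) = √(156795 - 16349) = √140446 ≈ 374.76)
V + j = -211677 + √140446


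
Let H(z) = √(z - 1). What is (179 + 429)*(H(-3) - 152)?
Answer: -92416 + 1216*I ≈ -92416.0 + 1216.0*I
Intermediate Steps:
H(z) = √(-1 + z)
(179 + 429)*(H(-3) - 152) = (179 + 429)*(√(-1 - 3) - 152) = 608*(√(-4) - 152) = 608*(2*I - 152) = 608*(-152 + 2*I) = -92416 + 1216*I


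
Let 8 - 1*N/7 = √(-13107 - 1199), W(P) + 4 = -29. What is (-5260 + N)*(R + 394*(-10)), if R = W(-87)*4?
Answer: 21190688 + 28504*I*√14306 ≈ 2.1191e+7 + 3.4093e+6*I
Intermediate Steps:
W(P) = -33 (W(P) = -4 - 29 = -33)
R = -132 (R = -33*4 = -132)
N = 56 - 7*I*√14306 (N = 56 - 7*√(-13107 - 1199) = 56 - 7*I*√14306 ≈ 56.0 - 837.25*I)
(-5260 + N)*(R + 394*(-10)) = (-5260 + (56 - 7*I*√14306))*(-132 + 394*(-10)) = (-5204 - 7*I*√14306)*(-132 - 3940) = (-5204 - 7*I*√14306)*(-4072) = 21190688 + 28504*I*√14306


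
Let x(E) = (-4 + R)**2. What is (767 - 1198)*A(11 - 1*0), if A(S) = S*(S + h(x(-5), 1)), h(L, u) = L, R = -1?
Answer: -170676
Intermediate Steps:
x(E) = 25 (x(E) = (-4 - 1)**2 = (-5)**2 = 25)
A(S) = S*(25 + S) (A(S) = S*(S + 25) = S*(25 + S))
(767 - 1198)*A(11 - 1*0) = (767 - 1198)*((11 - 1*0)*(25 + (11 - 1*0))) = -431*(11 + 0)*(25 + (11 + 0)) = -4741*(25 + 11) = -4741*36 = -431*396 = -170676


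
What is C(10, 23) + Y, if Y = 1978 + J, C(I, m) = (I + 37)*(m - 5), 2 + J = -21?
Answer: 2801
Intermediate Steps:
J = -23 (J = -2 - 21 = -23)
C(I, m) = (-5 + m)*(37 + I) (C(I, m) = (37 + I)*(-5 + m) = (-5 + m)*(37 + I))
Y = 1955 (Y = 1978 - 23 = 1955)
C(10, 23) + Y = (-185 - 5*10 + 37*23 + 10*23) + 1955 = (-185 - 50 + 851 + 230) + 1955 = 846 + 1955 = 2801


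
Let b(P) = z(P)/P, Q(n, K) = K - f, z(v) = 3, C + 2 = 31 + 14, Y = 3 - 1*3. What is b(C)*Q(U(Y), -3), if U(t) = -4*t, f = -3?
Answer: 0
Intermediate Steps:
Y = 0 (Y = 3 - 3 = 0)
C = 43 (C = -2 + (31 + 14) = -2 + 45 = 43)
Q(n, K) = 3 + K (Q(n, K) = K - 1*(-3) = K + 3 = 3 + K)
b(P) = 3/P
b(C)*Q(U(Y), -3) = (3/43)*(3 - 3) = (3*(1/43))*0 = (3/43)*0 = 0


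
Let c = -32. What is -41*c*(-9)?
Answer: -11808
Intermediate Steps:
-41*c*(-9) = -41*(-32)*(-9) = 1312*(-9) = -11808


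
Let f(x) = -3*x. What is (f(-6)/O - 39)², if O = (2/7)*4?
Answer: 8649/16 ≈ 540.56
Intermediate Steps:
O = 8/7 (O = (2*(⅐))*4 = (2/7)*4 = 8/7 ≈ 1.1429)
(f(-6)/O - 39)² = ((-3*(-6))/(8/7) - 39)² = (18*(7/8) - 39)² = (63/4 - 39)² = (-93/4)² = 8649/16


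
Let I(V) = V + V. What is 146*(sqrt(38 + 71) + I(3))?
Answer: 876 + 146*sqrt(109) ≈ 2400.3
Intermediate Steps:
I(V) = 2*V
146*(sqrt(38 + 71) + I(3)) = 146*(sqrt(38 + 71) + 2*3) = 146*(sqrt(109) + 6) = 146*(6 + sqrt(109)) = 876 + 146*sqrt(109)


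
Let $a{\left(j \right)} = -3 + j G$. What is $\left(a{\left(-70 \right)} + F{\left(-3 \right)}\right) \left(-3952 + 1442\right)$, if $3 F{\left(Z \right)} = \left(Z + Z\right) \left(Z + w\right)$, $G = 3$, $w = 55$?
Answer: $795670$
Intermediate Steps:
$F{\left(Z \right)} = \frac{2 Z \left(55 + Z\right)}{3}$ ($F{\left(Z \right)} = \frac{\left(Z + Z\right) \left(Z + 55\right)}{3} = \frac{2 Z \left(55 + Z\right)}{3}$)
$a{\left(j \right)} = -3 + 3 j$ ($a{\left(j \right)} = -3 + j 3 = -3 + 3 j$)
$\left(a{\left(-70 \right)} + F{\left(-3 \right)}\right) \left(-3952 + 1442\right) = \left(\left(-3 + 3 \left(-70\right)\right) + \frac{2}{3} \left(-3\right) \left(55 - 3\right)\right) \left(-3952 + 1442\right) = \left(\left(-3 - 210\right) + \frac{2}{3} \left(-3\right) 52\right) \left(-2510\right) = \left(-213 - 104\right) \left(-2510\right) = \left(-317\right) \left(-2510\right) = 795670$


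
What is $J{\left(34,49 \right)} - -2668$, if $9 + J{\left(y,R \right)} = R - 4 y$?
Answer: $2572$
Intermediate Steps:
$J{\left(y,R \right)} = -9 + R - 4 y$ ($J{\left(y,R \right)} = -9 + \left(R - 4 y\right) = -9 + R - 4 y$)
$J{\left(34,49 \right)} - -2668 = \left(-9 + 49 - 136\right) - -2668 = \left(-9 + 49 - 136\right) + 2668 = -96 + 2668 = 2572$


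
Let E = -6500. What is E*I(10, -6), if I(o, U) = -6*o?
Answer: 390000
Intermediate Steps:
E*I(10, -6) = -(-39000)*10 = -6500*(-60) = 390000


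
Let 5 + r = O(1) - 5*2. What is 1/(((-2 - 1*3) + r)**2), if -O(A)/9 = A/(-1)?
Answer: 1/121 ≈ 0.0082645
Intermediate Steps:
O(A) = 9*A (O(A) = -9*A/(-1) = -9*A*(-1) = -(-9)*A = 9*A)
r = -6 (r = -5 + (9*1 - 5*2) = -5 + (9 - 10) = -5 - 1 = -6)
1/(((-2 - 1*3) + r)**2) = 1/(((-2 - 1*3) - 6)**2) = 1/(((-2 - 3) - 6)**2) = 1/((-5 - 6)**2) = 1/((-11)**2) = 1/121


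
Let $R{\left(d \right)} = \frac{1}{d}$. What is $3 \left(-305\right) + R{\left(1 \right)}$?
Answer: $-914$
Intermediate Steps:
$3 \left(-305\right) + R{\left(1 \right)} = 3 \left(-305\right) + 1^{-1} = -915 + 1 = -914$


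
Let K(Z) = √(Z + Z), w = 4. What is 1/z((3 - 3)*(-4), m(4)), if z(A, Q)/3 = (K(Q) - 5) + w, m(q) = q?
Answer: 1/21 + 2*√2/21 ≈ 0.18231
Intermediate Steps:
K(Z) = √2*√Z (K(Z) = √(2*Z) = √2*√Z)
z(A, Q) = -3 + 3*√2*√Q (z(A, Q) = 3*((√2*√Q - 5) + 4) = 3*((-5 + √2*√Q) + 4) = 3*(-1 + √2*√Q) = -3 + 3*√2*√Q)
1/z((3 - 3)*(-4), m(4)) = 1/(-3 + 3*√2*√4) = 1/(-3 + 3*√2*2) = 1/(-3 + 6*√2)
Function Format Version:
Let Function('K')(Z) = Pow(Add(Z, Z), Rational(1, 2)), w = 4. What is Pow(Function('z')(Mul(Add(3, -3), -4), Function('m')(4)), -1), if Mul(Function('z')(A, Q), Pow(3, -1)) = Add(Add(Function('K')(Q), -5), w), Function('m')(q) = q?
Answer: Add(Rational(1, 21), Mul(Rational(2, 21), Pow(2, Rational(1, 2)))) ≈ 0.18231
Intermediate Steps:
Function('K')(Z) = Mul(Pow(2, Rational(1, 2)), Pow(Z, Rational(1, 2))) (Function('K')(Z) = Pow(Mul(2, Z), Rational(1, 2)) = Mul(Pow(2, Rational(1, 2)), Pow(Z, Rational(1, 2))))
Function('z')(A, Q) = Add(-3, Mul(3, Pow(2, Rational(1, 2)), Pow(Q, Rational(1, 2)))) (Function('z')(A, Q) = Mul(3, Add(Add(Mul(Pow(2, Rational(1, 2)), Pow(Q, Rational(1, 2))), -5), 4)) = Mul(3, Add(Add(-5, Mul(Pow(2, Rational(1, 2)), Pow(Q, Rational(1, 2)))), 4)) = Mul(3, Add(-1, Mul(Pow(2, Rational(1, 2)), Pow(Q, Rational(1, 2))))) = Add(-3, Mul(3, Pow(2, Rational(1, 2)), Pow(Q, Rational(1, 2)))))
Pow(Function('z')(Mul(Add(3, -3), -4), Function('m')(4)), -1) = Pow(Add(-3, Mul(3, Pow(2, Rational(1, 2)), Pow(4, Rational(1, 2)))), -1) = Pow(Add(-3, Mul(3, Pow(2, Rational(1, 2)), 2)), -1) = Pow(Add(-3, Mul(6, Pow(2, Rational(1, 2)))), -1)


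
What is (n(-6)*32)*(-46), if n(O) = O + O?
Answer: 17664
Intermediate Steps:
n(O) = 2*O
(n(-6)*32)*(-46) = ((2*(-6))*32)*(-46) = -12*32*(-46) = -384*(-46) = 17664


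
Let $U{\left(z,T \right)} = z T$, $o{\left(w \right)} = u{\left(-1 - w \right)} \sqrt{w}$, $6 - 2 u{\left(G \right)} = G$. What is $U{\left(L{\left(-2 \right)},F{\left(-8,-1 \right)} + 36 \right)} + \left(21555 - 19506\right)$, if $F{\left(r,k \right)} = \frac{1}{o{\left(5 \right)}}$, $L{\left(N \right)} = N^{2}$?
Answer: $2193 + \frac{2 \sqrt{5}}{15} \approx 2193.3$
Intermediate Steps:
$u{\left(G \right)} = 3 - \frac{G}{2}$
$o{\left(w \right)} = \sqrt{w} \left(\frac{7}{2} + \frac{w}{2}\right)$ ($o{\left(w \right)} = \left(3 - \frac{-1 - w}{2}\right) \sqrt{w} = \left(3 + \left(\frac{1}{2} + \frac{w}{2}\right)\right) \sqrt{w} = \left(\frac{7}{2} + \frac{w}{2}\right) \sqrt{w} = \sqrt{w} \left(\frac{7}{2} + \frac{w}{2}\right)$)
$F{\left(r,k \right)} = \frac{\sqrt{5}}{30}$ ($F{\left(r,k \right)} = \frac{1}{\frac{1}{2} \sqrt{5} \left(7 + 5\right)} = \frac{1}{\frac{1}{2} \sqrt{5} \cdot 12} = \frac{1}{6 \sqrt{5}} = \frac{\sqrt{5}}{30}$)
$U{\left(z,T \right)} = T z$
$U{\left(L{\left(-2 \right)},F{\left(-8,-1 \right)} + 36 \right)} + \left(21555 - 19506\right) = \left(\frac{\sqrt{5}}{30} + 36\right) \left(-2\right)^{2} + \left(21555 - 19506\right) = \left(36 + \frac{\sqrt{5}}{30}\right) 4 + \left(21555 - 19506\right) = \left(144 + \frac{2 \sqrt{5}}{15}\right) + 2049 = 2193 + \frac{2 \sqrt{5}}{15}$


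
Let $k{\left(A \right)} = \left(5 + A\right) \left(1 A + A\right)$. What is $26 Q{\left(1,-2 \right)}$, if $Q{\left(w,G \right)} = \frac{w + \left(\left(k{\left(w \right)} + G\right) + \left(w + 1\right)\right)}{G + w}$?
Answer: $-338$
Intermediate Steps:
$k{\left(A \right)} = 2 A \left(5 + A\right)$ ($k{\left(A \right)} = \left(5 + A\right) \left(A + A\right) = \left(5 + A\right) 2 A = 2 A \left(5 + A\right)$)
$Q{\left(w,G \right)} = \frac{1 + G + 2 w + 2 w \left(5 + w\right)}{G + w}$ ($Q{\left(w,G \right)} = \frac{w + \left(\left(2 w \left(5 + w\right) + G\right) + \left(w + 1\right)\right)}{G + w} = \frac{w + \left(\left(G + 2 w \left(5 + w\right)\right) + \left(1 + w\right)\right)}{G + w} = \frac{w + \left(1 + G + w + 2 w \left(5 + w\right)\right)}{G + w} = \frac{1 + G + 2 w + 2 w \left(5 + w\right)}{G + w}$)
$26 Q{\left(1,-2 \right)} = 26 \frac{1 - 2 + 2 \cdot 1^{2} + 12 \cdot 1}{-2 + 1} = 26 \frac{1 - 2 + 2 \cdot 1 + 12}{-1} = 26 \left(- (1 - 2 + 2 + 12)\right) = 26 \left(\left(-1\right) 13\right) = 26 \left(-13\right) = -338$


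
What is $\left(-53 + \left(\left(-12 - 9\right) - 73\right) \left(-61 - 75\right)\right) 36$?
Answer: $458316$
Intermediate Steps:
$\left(-53 + \left(\left(-12 - 9\right) - 73\right) \left(-61 - 75\right)\right) 36 = \left(-53 + \left(\left(-12 - 9\right) - 73\right) \left(-136\right)\right) 36 = \left(-53 + \left(-21 - 73\right) \left(-136\right)\right) 36 = \left(-53 - -12784\right) 36 = \left(-53 + 12784\right) 36 = 12731 \cdot 36 = 458316$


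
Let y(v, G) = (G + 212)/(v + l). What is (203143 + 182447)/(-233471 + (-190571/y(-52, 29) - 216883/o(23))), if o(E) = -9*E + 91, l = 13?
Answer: -3593184680/1870834423 ≈ -1.9206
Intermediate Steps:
y(v, G) = (212 + G)/(13 + v) (y(v, G) = (G + 212)/(v + 13) = (212 + G)/(13 + v))
o(E) = 91 - 9*E
(203143 + 182447)/(-233471 + (-190571/y(-52, 29) - 216883/o(23))) = (203143 + 182447)/(-233471 + (-190571*(13 - 52)/(212 + 29) - 216883/(91 - 9*23))) = 385590/(-233471 + (-190571/(241/(-39)) - 216883/(91 - 207))) = 385590/(-233471 + (-190571/((-1/39*241)) - 216883/(-116))) = 385590/(-233471 + (-190571/(-241/39) - 216883*(-1/116))) = 385590/(-233471 + (-190571*(-39/241) + 216883/116)) = 385590/(-233471 + (7432269/241 + 216883/116)) = 385590/(-233471 + 914412007/27956) = 385590/(-5612503269/27956) = 385590*(-27956/5612503269) = -3593184680/1870834423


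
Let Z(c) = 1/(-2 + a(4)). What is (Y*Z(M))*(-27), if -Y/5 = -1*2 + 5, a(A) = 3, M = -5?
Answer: 405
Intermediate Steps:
Y = -15 (Y = -5*(-1*2 + 5) = -5*(-2 + 5) = -5*3 = -15)
Z(c) = 1 (Z(c) = 1/(-2 + 3) = 1/1 = 1)
(Y*Z(M))*(-27) = -15*1*(-27) = -15*(-27) = 405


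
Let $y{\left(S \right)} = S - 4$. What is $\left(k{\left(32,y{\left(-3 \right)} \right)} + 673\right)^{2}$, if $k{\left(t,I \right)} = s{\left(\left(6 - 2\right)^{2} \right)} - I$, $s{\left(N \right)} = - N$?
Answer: $440896$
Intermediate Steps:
$y{\left(S \right)} = -4 + S$ ($y{\left(S \right)} = S - 4 = -4 + S$)
$k{\left(t,I \right)} = -16 - I$ ($k{\left(t,I \right)} = - \left(6 - 2\right)^{2} - I = - 4^{2} - I = \left(-1\right) 16 - I = -16 - I$)
$\left(k{\left(32,y{\left(-3 \right)} \right)} + 673\right)^{2} = \left(\left(-16 - \left(-4 - 3\right)\right) + 673\right)^{2} = \left(\left(-16 - -7\right) + 673\right)^{2} = \left(\left(-16 + 7\right) + 673\right)^{2} = \left(-9 + 673\right)^{2} = 664^{2} = 440896$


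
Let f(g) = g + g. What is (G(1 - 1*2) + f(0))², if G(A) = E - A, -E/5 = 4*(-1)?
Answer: 441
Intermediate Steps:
E = 20 (E = -20*(-1) = -5*(-4) = 20)
f(g) = 2*g
G(A) = 20 - A
(G(1 - 1*2) + f(0))² = ((20 - (1 - 1*2)) + 2*0)² = ((20 - (1 - 2)) + 0)² = ((20 - 1*(-1)) + 0)² = ((20 + 1) + 0)² = (21 + 0)² = 21² = 441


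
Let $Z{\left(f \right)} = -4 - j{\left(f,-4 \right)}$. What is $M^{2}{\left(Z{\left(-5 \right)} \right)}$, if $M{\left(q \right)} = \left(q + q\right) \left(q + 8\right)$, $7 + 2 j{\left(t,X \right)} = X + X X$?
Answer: $\frac{1521}{4} \approx 380.25$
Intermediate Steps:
$j{\left(t,X \right)} = - \frac{7}{2} + \frac{X}{2} + \frac{X^{2}}{2}$ ($j{\left(t,X \right)} = - \frac{7}{2} + \frac{X + X X}{2} = - \frac{7}{2} + \frac{X + X^{2}}{2} = - \frac{7}{2} + \left(\frac{X}{2} + \frac{X^{2}}{2}\right) = - \frac{7}{2} + \frac{X}{2} + \frac{X^{2}}{2}$)
$Z{\left(f \right)} = - \frac{13}{2}$ ($Z{\left(f \right)} = -4 - \left(- \frac{7}{2} + \frac{1}{2} \left(-4\right) + \frac{\left(-4\right)^{2}}{2}\right) = -4 - \left(- \frac{7}{2} - 2 + \frac{1}{2} \cdot 16\right) = -4 - \left(- \frac{7}{2} - 2 + 8\right) = -4 - \frac{5}{2} = - \frac{13}{2}$)
$M{\left(q \right)} = 2 q \left(8 + q\right)$
$M^{2}{\left(Z{\left(-5 \right)} \right)} = \left(2 \left(- \frac{13}{2}\right) \left(8 - \frac{13}{2}\right)\right)^{2} = \left(2 \left(- \frac{13}{2}\right) \frac{3}{2}\right)^{2} = \left(- \frac{39}{2}\right)^{2} = \frac{1521}{4}$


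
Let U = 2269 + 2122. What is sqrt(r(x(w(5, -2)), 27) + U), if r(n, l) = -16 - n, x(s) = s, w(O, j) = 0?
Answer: 25*sqrt(7) ≈ 66.144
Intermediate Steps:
U = 4391
sqrt(r(x(w(5, -2)), 27) + U) = sqrt((-16 - 1*0) + 4391) = sqrt((-16 + 0) + 4391) = sqrt(-16 + 4391) = sqrt(4375) = 25*sqrt(7)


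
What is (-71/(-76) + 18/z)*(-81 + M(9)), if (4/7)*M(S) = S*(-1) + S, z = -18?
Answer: 405/76 ≈ 5.3289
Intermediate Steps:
M(S) = 0 (M(S) = 7*(S*(-1) + S)/4 = 7*(-S + S)/4 = (7/4)*0 = 0)
(-71/(-76) + 18/z)*(-81 + M(9)) = (-71/(-76) + 18/(-18))*(-81 + 0) = (-71*(-1/76) + 18*(-1/18))*(-81) = (71/76 - 1)*(-81) = -5/76*(-81) = 405/76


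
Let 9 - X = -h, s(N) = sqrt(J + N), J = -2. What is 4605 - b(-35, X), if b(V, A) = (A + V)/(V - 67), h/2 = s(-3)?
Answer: 234842/51 + I*sqrt(5)/51 ≈ 4604.7 + 0.043844*I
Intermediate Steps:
s(N) = sqrt(-2 + N)
h = 2*I*sqrt(5) (h = 2*sqrt(-2 - 3) = 2*sqrt(-5) = 2*(I*sqrt(5)) = 2*I*sqrt(5) ≈ 4.4721*I)
X = 9 + 2*I*sqrt(5) (X = 9 - (-1)*2*I*sqrt(5) = 9 - (-2)*I*sqrt(5) = 9 + 2*I*sqrt(5) ≈ 9.0 + 4.4721*I)
b(V, A) = (A + V)/(-67 + V)
4605 - b(-35, X) = 4605 - ((9 + 2*I*sqrt(5)) - 35)/(-67 - 35) = 4605 - (-26 + 2*I*sqrt(5))/(-102) = 4605 - (-1)*(-26 + 2*I*sqrt(5))/102 = 4605 - (13/51 - I*sqrt(5)/51) = 4605 + (-13/51 + I*sqrt(5)/51) = 234842/51 + I*sqrt(5)/51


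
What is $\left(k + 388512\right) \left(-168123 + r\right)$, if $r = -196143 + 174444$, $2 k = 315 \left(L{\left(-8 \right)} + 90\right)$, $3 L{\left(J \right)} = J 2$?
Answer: $-76279401234$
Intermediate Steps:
$L{\left(J \right)} = \frac{2 J}{3}$ ($L{\left(J \right)} = \frac{J 2}{3} = \frac{2 J}{3}$)
$k = 13335$ ($k = \frac{315 \left(\frac{2}{3} \left(-8\right) + 90\right)}{2} = \frac{315 \left(- \frac{16}{3} + 90\right)}{2} = \frac{315 \cdot \frac{254}{3}}{2} = \frac{1}{2} \cdot 26670 = 13335$)
$r = -21699$
$\left(k + 388512\right) \left(-168123 + r\right) = \left(13335 + 388512\right) \left(-168123 - 21699\right) = 401847 \left(-189822\right) = -76279401234$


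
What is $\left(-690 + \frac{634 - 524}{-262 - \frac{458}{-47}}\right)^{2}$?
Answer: $\frac{16751871339025}{35141184} \approx 4.767 \cdot 10^{5}$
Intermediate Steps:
$\left(-690 + \frac{634 - 524}{-262 - \frac{458}{-47}}\right)^{2} = \left(-690 + \frac{110}{-262 - - \frac{458}{47}}\right)^{2} = \left(-690 + \frac{110}{-262 + \frac{458}{47}}\right)^{2} = \left(-690 + \frac{110}{- \frac{11856}{47}}\right)^{2} = \left(-690 + 110 \left(- \frac{47}{11856}\right)\right)^{2} = \left(-690 - \frac{2585}{5928}\right)^{2} = \left(- \frac{4092905}{5928}\right)^{2} = \frac{16751871339025}{35141184}$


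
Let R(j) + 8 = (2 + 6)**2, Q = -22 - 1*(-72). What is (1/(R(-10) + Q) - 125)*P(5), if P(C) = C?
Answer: -66245/106 ≈ -624.95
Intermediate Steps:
Q = 50 (Q = -22 + 72 = 50)
R(j) = 56 (R(j) = -8 + (2 + 6)**2 = -8 + 8**2 = -8 + 64 = 56)
(1/(R(-10) + Q) - 125)*P(5) = (1/(56 + 50) - 125)*5 = (1/106 - 125)*5 = -13249/106*5 = -66245/106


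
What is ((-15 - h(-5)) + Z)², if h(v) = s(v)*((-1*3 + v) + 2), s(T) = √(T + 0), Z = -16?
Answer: 781 - 372*I*√5 ≈ 781.0 - 831.82*I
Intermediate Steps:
s(T) = √T
h(v) = √v*(-1 + v) (h(v) = √v*((-1*3 + v) + 2) = √v*((-3 + v) + 2) = √v*(-1 + v))
((-15 - h(-5)) + Z)² = ((-15 - √(-5)*(-1 - 5)) - 16)² = ((-15 - I*√5*(-6)) - 16)² = ((-15 - (-6)*I*√5) - 16)² = ((-15 + 6*I*√5) - 16)² = (-31 + 6*I*√5)²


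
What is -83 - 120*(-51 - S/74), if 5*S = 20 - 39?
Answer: 223141/37 ≈ 6030.8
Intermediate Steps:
S = -19/5 (S = (20 - 39)/5 = (⅕)*(-19) = -19/5 ≈ -3.8000)
-83 - 120*(-51 - S/74) = -83 - 120*(-51 - (-19)/(5*74)) = -83 - 120*(-51 - 1*(-19/370)) = -83 - 120*(-51 + 19/370) = -83 - 120*(-18851/370) = -83 + 226212/37 = 223141/37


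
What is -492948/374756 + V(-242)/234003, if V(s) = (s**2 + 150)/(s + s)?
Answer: -6981504734035/5305488710214 ≈ -1.3159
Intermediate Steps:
V(s) = (150 + s**2)/(2*s) (V(s) = (150 + s**2)/((2*s)) = (150 + s**2)*(1/(2*s)) = (150 + s**2)/(2*s))
-492948/374756 + V(-242)/234003 = -492948/374756 + ((1/2)*(-242) + 75/(-242))/234003 = -492948*1/374756 + (-121 + 75*(-1/242))*(1/234003) = -123237/93689 + (-121 - 75/242)*(1/234003) = -123237/93689 - 29357/242*1/234003 = -123237/93689 - 29357/56628726 = -6981504734035/5305488710214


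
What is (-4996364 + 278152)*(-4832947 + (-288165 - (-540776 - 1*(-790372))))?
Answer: 25340138934096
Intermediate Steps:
(-4996364 + 278152)*(-4832947 + (-288165 - (-540776 - 1*(-790372)))) = -4718212*(-4832947 + (-288165 - (-540776 + 790372))) = -4718212*(-4832947 + (-288165 - 1*249596)) = -4718212*(-4832947 + (-288165 - 249596)) = -4718212*(-4832947 - 537761) = -4718212*(-5370708) = 25340138934096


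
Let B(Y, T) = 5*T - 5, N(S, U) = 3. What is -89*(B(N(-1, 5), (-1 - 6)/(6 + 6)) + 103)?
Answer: -101549/12 ≈ -8462.4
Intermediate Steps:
B(Y, T) = -5 + 5*T
-89*(B(N(-1, 5), (-1 - 6)/(6 + 6)) + 103) = -89*((-5 + 5*((-1 - 6)/(6 + 6))) + 103) = -89*((-5 + 5*(-7/12)) + 103) = -89*((-5 - 35/12) + 103) = -89*(-95/12 + 103) = -89*1141/12 = -101549/12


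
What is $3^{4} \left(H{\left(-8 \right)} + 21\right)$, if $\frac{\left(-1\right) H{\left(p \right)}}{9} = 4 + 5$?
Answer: $-4860$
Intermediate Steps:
$H{\left(p \right)} = -81$ ($H{\left(p \right)} = - 9 \left(4 + 5\right) = \left(-9\right) 9 = -81$)
$3^{4} \left(H{\left(-8 \right)} + 21\right) = 3^{4} \left(-81 + 21\right) = 81 \left(-60\right) = -4860$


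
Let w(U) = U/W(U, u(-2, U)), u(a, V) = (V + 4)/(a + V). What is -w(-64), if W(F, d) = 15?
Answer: 64/15 ≈ 4.2667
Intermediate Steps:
u(a, V) = (4 + V)/(V + a)
w(U) = U/15
-w(-64) = -(-64)/15 = -1*(-64/15) = 64/15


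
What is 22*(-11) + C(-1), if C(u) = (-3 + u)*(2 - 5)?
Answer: -230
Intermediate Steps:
C(u) = 9 - 3*u (C(u) = (-3 + u)*(-3) = 9 - 3*u)
22*(-11) + C(-1) = 22*(-11) + (9 - 3*(-1)) = -242 + (9 + 3) = -242 + 12 = -230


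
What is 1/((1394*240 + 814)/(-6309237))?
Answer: -6309237/335374 ≈ -18.813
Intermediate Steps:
1/((1394*240 + 814)/(-6309237)) = 1/((334560 + 814)*(-1/6309237)) = 1/(335374*(-1/6309237)) = 1/(-335374/6309237) = -6309237/335374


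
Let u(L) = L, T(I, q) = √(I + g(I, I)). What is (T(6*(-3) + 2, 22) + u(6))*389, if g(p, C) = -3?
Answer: 2334 + 389*I*√19 ≈ 2334.0 + 1695.6*I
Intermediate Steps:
T(I, q) = √(-3 + I) (T(I, q) = √(I - 3) = √(-3 + I))
(T(6*(-3) + 2, 22) + u(6))*389 = (√(-3 + (6*(-3) + 2)) + 6)*389 = (√(-3 + (-18 + 2)) + 6)*389 = (√(-3 - 16) + 6)*389 = (√(-19) + 6)*389 = (I*√19 + 6)*389 = (6 + I*√19)*389 = 2334 + 389*I*√19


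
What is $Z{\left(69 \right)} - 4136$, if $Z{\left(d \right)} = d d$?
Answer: $625$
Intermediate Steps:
$Z{\left(d \right)} = d^{2}$
$Z{\left(69 \right)} - 4136 = 69^{2} - 4136 = 4761 - 4136 = 625$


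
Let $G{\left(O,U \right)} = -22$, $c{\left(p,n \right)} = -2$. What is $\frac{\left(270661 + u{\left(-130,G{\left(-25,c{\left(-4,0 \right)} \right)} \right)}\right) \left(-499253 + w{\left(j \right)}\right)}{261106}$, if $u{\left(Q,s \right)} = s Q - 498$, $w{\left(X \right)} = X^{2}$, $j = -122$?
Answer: $- \frac{132243877487}{261106} \approx -5.0648 \cdot 10^{5}$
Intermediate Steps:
$u{\left(Q,s \right)} = -498 + Q s$ ($u{\left(Q,s \right)} = Q s - 498 = -498 + Q s$)
$\frac{\left(270661 + u{\left(-130,G{\left(-25,c{\left(-4,0 \right)} \right)} \right)}\right) \left(-499253 + w{\left(j \right)}\right)}{261106} = \frac{\left(270661 - -2362\right) \left(-499253 + \left(-122\right)^{2}\right)}{261106} = \left(270661 + \left(-498 + 2860\right)\right) \left(-499253 + 14884\right) \frac{1}{261106} = \left(270661 + 2362\right) \left(-484369\right) \frac{1}{261106} = 273023 \left(-484369\right) \frac{1}{261106} = \left(-132243877487\right) \frac{1}{261106} = - \frac{132243877487}{261106}$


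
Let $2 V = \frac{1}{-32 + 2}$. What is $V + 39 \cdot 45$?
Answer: $\frac{105299}{60} \approx 1755.0$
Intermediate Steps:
$V = - \frac{1}{60}$ ($V = \frac{1}{2 \left(-32 + 2\right)} = \frac{1}{2 \left(-30\right)} = \frac{1}{2} \left(- \frac{1}{30}\right) = - \frac{1}{60} \approx -0.016667$)
$V + 39 \cdot 45 = - \frac{1}{60} + 39 \cdot 45 = - \frac{1}{60} + 1755 = \frac{105299}{60}$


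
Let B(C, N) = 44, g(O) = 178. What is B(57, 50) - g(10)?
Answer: -134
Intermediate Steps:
B(57, 50) - g(10) = 44 - 1*178 = 44 - 178 = -134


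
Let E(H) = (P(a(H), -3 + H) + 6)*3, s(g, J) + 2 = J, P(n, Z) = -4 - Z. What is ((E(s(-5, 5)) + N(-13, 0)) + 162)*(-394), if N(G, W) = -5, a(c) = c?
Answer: -64222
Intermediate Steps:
s(g, J) = -2 + J
E(H) = 15 - 3*H (E(H) = ((-4 - (-3 + H)) + 6)*3 = ((-4 + (3 - H)) + 6)*3 = ((-1 - H) + 6)*3 = (5 - H)*3 = 15 - 3*H)
((E(s(-5, 5)) + N(-13, 0)) + 162)*(-394) = (((15 - 3*(-2 + 5)) - 5) + 162)*(-394) = (((15 - 3*3) - 5) + 162)*(-394) = (((15 - 9) - 5) + 162)*(-394) = ((6 - 5) + 162)*(-394) = (1 + 162)*(-394) = 163*(-394) = -64222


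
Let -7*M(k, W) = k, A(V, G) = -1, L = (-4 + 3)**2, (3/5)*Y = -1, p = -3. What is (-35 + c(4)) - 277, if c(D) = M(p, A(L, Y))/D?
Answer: -8733/28 ≈ -311.89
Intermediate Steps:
Y = -5/3 (Y = (5/3)*(-1) = -5/3 ≈ -1.6667)
L = 1 (L = (-1)**2 = 1)
M(k, W) = -k/7
c(D) = 3/(7*D) (c(D) = (-1/7*(-3))/D = 3/(7*D))
(-35 + c(4)) - 277 = (-35 + (3/7)/4) - 277 = (-35 + (3/7)*(1/4)) - 277 = (-35 + 3/28) - 277 = -977/28 - 277 = -8733/28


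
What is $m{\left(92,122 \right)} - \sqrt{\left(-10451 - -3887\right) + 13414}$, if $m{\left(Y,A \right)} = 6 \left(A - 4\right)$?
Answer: $708 - 5 \sqrt{274} \approx 625.24$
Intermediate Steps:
$m{\left(Y,A \right)} = -24 + 6 A$ ($m{\left(Y,A \right)} = 6 \left(-4 + A\right) = -24 + 6 A$)
$m{\left(92,122 \right)} - \sqrt{\left(-10451 - -3887\right) + 13414} = \left(-24 + 6 \cdot 122\right) - \sqrt{\left(-10451 - -3887\right) + 13414} = \left(-24 + 732\right) - \sqrt{\left(-10451 + 3887\right) + 13414} = 708 - \sqrt{-6564 + 13414} = 708 - \sqrt{6850} = 708 - 5 \sqrt{274}$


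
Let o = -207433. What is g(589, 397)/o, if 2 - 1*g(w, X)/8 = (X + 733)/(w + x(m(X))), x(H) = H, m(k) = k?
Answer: -3368/102264469 ≈ -3.2934e-5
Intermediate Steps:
g(w, X) = 16 - 8*(733 + X)/(X + w) (g(w, X) = 16 - 8*(X + 733)/(w + X) = 16 - 8*(733 + X)/(X + w))
g(589, 397)/o = (8*(-733 + 397 + 2*589)/(397 + 589))/(-207433) = (8*(-733 + 397 + 1178)/986)*(-1/207433) = (8*(1/986)*842)*(-1/207433) = (3368/493)*(-1/207433) = -3368/102264469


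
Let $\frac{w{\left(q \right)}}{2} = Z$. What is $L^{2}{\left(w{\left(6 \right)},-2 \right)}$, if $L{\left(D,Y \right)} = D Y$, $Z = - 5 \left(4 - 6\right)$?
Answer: $1600$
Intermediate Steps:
$Z = 10$ ($Z = - 5 \left(4 - 6\right) = \left(-5\right) \left(-2\right) = 10$)
$w{\left(q \right)} = 20$ ($w{\left(q \right)} = 2 \cdot 10 = 20$)
$L^{2}{\left(w{\left(6 \right)},-2 \right)} = \left(20 \left(-2\right)\right)^{2} = \left(-40\right)^{2} = 1600$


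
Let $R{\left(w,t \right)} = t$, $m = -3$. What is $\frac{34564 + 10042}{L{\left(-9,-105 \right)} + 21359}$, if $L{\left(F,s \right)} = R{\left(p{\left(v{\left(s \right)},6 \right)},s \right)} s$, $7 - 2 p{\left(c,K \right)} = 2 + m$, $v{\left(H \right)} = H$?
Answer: $\frac{22303}{16192} \approx 1.3774$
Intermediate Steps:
$p{\left(c,K \right)} = 4$ ($p{\left(c,K \right)} = \frac{7}{2} - \frac{2 - 3}{2} = \frac{7}{2} - - \frac{1}{2} = \frac{7}{2} + \frac{1}{2} = 4$)
$L{\left(F,s \right)} = s^{2}$ ($L{\left(F,s \right)} = s s = s^{2}$)
$\frac{34564 + 10042}{L{\left(-9,-105 \right)} + 21359} = \frac{34564 + 10042}{\left(-105\right)^{2} + 21359} = \frac{44606}{11025 + 21359} = \frac{44606}{32384} = 44606 \cdot \frac{1}{32384} = \frac{22303}{16192}$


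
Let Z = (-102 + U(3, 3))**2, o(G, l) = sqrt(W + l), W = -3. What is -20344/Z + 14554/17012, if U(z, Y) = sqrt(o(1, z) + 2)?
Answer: -253333567419/230090710906 - 1037544*sqrt(2)/27050401 ≈ -1.1553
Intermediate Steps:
o(G, l) = sqrt(-3 + l)
U(z, Y) = sqrt(2 + sqrt(-3 + z)) (U(z, Y) = sqrt(sqrt(-3 + z) + 2) = sqrt(2 + sqrt(-3 + z)))
Z = (-102 + sqrt(2))**2 (Z = (-102 + sqrt(2 + sqrt(-3 + 3)))**2 = (-102 + sqrt(2 + sqrt(0)))**2 = (-102 + sqrt(2 + 0))**2 = (-102 + sqrt(2))**2 ≈ 10118.)
-20344/Z + 14554/17012 = -20344/(102 - sqrt(2))**2 + 14554/17012 = -20344/(102 - sqrt(2))**2 + 14554*(1/17012) = -20344/(102 - sqrt(2))**2 + 7277/8506 = 7277/8506 - 20344/(102 - sqrt(2))**2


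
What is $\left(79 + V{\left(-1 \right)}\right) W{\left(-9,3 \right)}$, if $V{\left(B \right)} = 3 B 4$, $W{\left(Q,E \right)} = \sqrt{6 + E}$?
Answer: $201$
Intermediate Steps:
$V{\left(B \right)} = 12 B$
$\left(79 + V{\left(-1 \right)}\right) W{\left(-9,3 \right)} = \left(79 + 12 \left(-1\right)\right) \sqrt{6 + 3} = \left(79 - 12\right) \sqrt{9} = 67 \cdot 3 = 201$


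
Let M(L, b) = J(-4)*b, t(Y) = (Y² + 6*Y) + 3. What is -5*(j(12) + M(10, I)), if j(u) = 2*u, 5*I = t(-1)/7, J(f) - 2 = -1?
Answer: -838/7 ≈ -119.71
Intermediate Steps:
J(f) = 1 (J(f) = 2 - 1 = 1)
t(Y) = 3 + Y² + 6*Y
I = -2/35 (I = ((3 + (-1)² + 6*(-1))/7)/5 = ((3 + 1 - 6)*(⅐))/5 = (-2*⅐)/5 = (⅕)*(-2/7) = -2/35 ≈ -0.057143)
M(L, b) = b (M(L, b) = 1*b = b)
-5*(j(12) + M(10, I)) = -5*(2*12 - 2/35) = -5*(24 - 2/35) = -5*838/35 = -838/7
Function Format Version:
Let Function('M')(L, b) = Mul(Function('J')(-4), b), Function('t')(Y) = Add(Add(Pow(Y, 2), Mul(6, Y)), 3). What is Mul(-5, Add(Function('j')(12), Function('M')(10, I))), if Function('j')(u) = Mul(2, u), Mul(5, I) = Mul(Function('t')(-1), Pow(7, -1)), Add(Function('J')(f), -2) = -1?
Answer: Rational(-838, 7) ≈ -119.71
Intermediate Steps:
Function('J')(f) = 1 (Function('J')(f) = Add(2, -1) = 1)
Function('t')(Y) = Add(3, Pow(Y, 2), Mul(6, Y))
I = Rational(-2, 35) (I = Mul(Rational(1, 5), Mul(Add(3, Pow(-1, 2), Mul(6, -1)), Pow(7, -1))) = Mul(Rational(1, 5), Mul(Add(3, 1, -6), Rational(1, 7))) = Mul(Rational(1, 5), Mul(-2, Rational(1, 7))) = Mul(Rational(1, 5), Rational(-2, 7)) = Rational(-2, 35) ≈ -0.057143)
Function('M')(L, b) = b (Function('M')(L, b) = Mul(1, b) = b)
Mul(-5, Add(Function('j')(12), Function('M')(10, I))) = Mul(-5, Add(Mul(2, 12), Rational(-2, 35))) = Mul(-5, Add(24, Rational(-2, 35))) = Mul(-5, Rational(838, 35)) = Rational(-838, 7)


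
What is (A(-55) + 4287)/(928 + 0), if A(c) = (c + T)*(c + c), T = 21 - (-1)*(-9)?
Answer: 9017/928 ≈ 9.7166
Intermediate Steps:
T = 12 (T = 21 - 1*9 = 21 - 9 = 12)
A(c) = 2*c*(12 + c) (A(c) = (c + 12)*(c + c) = (12 + c)*(2*c) = 2*c*(12 + c))
(A(-55) + 4287)/(928 + 0) = (2*(-55)*(12 - 55) + 4287)/(928 + 0) = (2*(-55)*(-43) + 4287)/928 = (4730 + 4287)*(1/928) = 9017*(1/928) = 9017/928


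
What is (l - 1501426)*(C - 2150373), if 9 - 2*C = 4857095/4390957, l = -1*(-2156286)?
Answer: -6183304715335841720/4390957 ≈ -1.4082e+12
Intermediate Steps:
l = 2156286
C = 17330759/4390957 (C = 9/2 - 4857095/(2*4390957) = 9/2 - ½*4857095/4390957 = 9/2 - 4857095/8781914 = 17330759/4390957 ≈ 3.9469)
(l - 1501426)*(C - 2150373) = (2156286 - 1501426)*(17330759/4390957 - 2150373) = 654860*(-9442178046202/4390957) = -6183304715335841720/4390957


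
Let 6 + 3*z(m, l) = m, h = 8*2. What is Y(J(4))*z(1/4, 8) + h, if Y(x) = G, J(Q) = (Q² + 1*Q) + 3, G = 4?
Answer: 25/3 ≈ 8.3333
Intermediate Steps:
J(Q) = 3 + Q + Q² (J(Q) = (Q² + Q) + 3 = (Q + Q²) + 3 = 3 + Q + Q²)
h = 16
Y(x) = 4
z(m, l) = -2 + m/3
Y(J(4))*z(1/4, 8) + h = 4*(-2 + (⅓)/4) + 16 = 4*(-2 + (⅓)*(¼)) + 16 = 4*(-2 + 1/12) + 16 = 4*(-23/12) + 16 = -23/3 + 16 = 25/3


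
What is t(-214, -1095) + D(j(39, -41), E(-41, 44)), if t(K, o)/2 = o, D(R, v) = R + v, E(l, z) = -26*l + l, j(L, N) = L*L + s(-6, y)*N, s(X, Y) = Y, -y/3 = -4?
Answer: -136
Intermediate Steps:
y = 12 (y = -3*(-4) = 12)
j(L, N) = L² + 12*N (j(L, N) = L*L + 12*N = L² + 12*N)
E(l, z) = -25*l
t(K, o) = 2*o
t(-214, -1095) + D(j(39, -41), E(-41, 44)) = 2*(-1095) + ((39² + 12*(-41)) - 25*(-41)) = -2190 + ((1521 - 492) + 1025) = -2190 + (1029 + 1025) = -2190 + 2054 = -136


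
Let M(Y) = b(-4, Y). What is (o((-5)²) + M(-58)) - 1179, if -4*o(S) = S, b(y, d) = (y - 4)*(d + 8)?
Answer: -3141/4 ≈ -785.25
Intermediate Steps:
b(y, d) = (-4 + y)*(8 + d)
o(S) = -S/4
M(Y) = -64 - 8*Y (M(Y) = -32 - 4*Y + 8*(-4) + Y*(-4) = -32 - 4*Y - 32 - 4*Y = -64 - 8*Y)
(o((-5)²) + M(-58)) - 1179 = (-¼*(-5)² + (-64 - 8*(-58))) - 1179 = (-¼*25 + (-64 + 464)) - 1179 = (-25/4 + 400) - 1179 = 1575/4 - 1179 = -3141/4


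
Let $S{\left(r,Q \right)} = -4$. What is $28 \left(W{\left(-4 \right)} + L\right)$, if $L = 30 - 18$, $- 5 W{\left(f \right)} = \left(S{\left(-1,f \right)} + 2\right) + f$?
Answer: $\frac{1848}{5} \approx 369.6$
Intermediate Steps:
$W{\left(f \right)} = \frac{2}{5} - \frac{f}{5}$ ($W{\left(f \right)} = - \frac{\left(-4 + 2\right) + f}{5} = - \frac{-2 + f}{5} = \frac{2}{5} - \frac{f}{5}$)
$L = 12$ ($L = 30 - 18 = 12$)
$28 \left(W{\left(-4 \right)} + L\right) = 28 \left(\left(\frac{2}{5} - - \frac{4}{5}\right) + 12\right) = 28 \left(\left(\frac{2}{5} + \frac{4}{5}\right) + 12\right) = 28 \left(\frac{6}{5} + 12\right) = 28 \cdot \frac{66}{5} = \frac{1848}{5}$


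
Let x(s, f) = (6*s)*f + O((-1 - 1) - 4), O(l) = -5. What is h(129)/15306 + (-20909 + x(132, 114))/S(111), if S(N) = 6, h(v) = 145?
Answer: 58991073/5102 ≈ 11562.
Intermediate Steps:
x(s, f) = -5 + 6*f*s (x(s, f) = (6*s)*f - 5 = 6*f*s - 5 = -5 + 6*f*s)
h(129)/15306 + (-20909 + x(132, 114))/S(111) = 145/15306 + (-20909 + (-5 + 6*114*132))/6 = 145*(1/15306) + (-20909 + (-5 + 90288))*(⅙) = 145/15306 + (-20909 + 90283)*(⅙) = 145/15306 + 69374*(⅙) = 145/15306 + 34687/3 = 58991073/5102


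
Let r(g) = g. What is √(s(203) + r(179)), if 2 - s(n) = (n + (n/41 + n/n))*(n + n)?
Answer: I*√142302021/41 ≈ 290.95*I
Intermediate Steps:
s(n) = 2 - 2*n*(1 + 42*n/41) (s(n) = 2 - (n + (n/41 + n/n))*(n + n) = 2 - (n + (n*(1/41) + 1))*2*n = 2 - (n + (n/41 + 1))*2*n = 2 - (n + (1 + n/41))*2*n = 2 - (1 + 42*n/41)*2*n = 2 - 2*n*(1 + 42*n/41))
√(s(203) + r(179)) = √((2 - 2*203 - 84/41*203²) + 179) = √((2 - 406 - 84/41*41209) + 179) = √((2 - 406 - 3461556/41) + 179) = √(-3478120/41 + 179) = √(-3470781/41) = I*√142302021/41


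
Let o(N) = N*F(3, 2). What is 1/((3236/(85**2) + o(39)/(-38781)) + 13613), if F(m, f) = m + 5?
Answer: 93397575/1271462268847 ≈ 7.3457e-5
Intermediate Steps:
F(m, f) = 5 + m
o(N) = 8*N (o(N) = N*(5 + 3) = N*8 = 8*N)
1/((3236/(85**2) + o(39)/(-38781)) + 13613) = 1/((3236/(85**2) + (8*39)/(-38781)) + 13613) = 1/((3236/7225 + 312*(-1/38781)) + 13613) = 1/((3236*(1/7225) - 104/12927) + 13613) = 1/((3236/7225 - 104/12927) + 13613) = 1/(41080372/93397575 + 13613) = 1/(1271462268847/93397575) = 93397575/1271462268847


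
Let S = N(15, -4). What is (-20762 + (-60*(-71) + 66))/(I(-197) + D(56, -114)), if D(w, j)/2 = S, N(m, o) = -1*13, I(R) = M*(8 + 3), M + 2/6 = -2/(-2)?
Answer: 1761/2 ≈ 880.50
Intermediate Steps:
M = ⅔ (M = -⅓ - 2/(-2) = -⅓ - 2*(-½) = -⅓ + 1 = ⅔ ≈ 0.66667)
I(R) = 22/3 (I(R) = 2*(8 + 3)/3 = (⅔)*11 = 22/3)
N(m, o) = -13
S = -13
D(w, j) = -26 (D(w, j) = 2*(-13) = -26)
(-20762 + (-60*(-71) + 66))/(I(-197) + D(56, -114)) = (-20762 + (-60*(-71) + 66))/(22/3 - 26) = (-20762 + (4260 + 66))/(-56/3) = (-20762 + 4326)*(-3/56) = -16436*(-3/56) = 1761/2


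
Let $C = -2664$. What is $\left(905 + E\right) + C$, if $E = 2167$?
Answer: $408$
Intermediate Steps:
$\left(905 + E\right) + C = \left(905 + 2167\right) - 2664 = 3072 - 2664 = 408$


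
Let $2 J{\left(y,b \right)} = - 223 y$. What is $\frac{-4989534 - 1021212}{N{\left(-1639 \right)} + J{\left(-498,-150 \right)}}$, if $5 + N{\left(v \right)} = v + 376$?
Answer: $- \frac{6010746}{54259} \approx -110.78$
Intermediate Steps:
$N{\left(v \right)} = 371 + v$ ($N{\left(v \right)} = -5 + \left(v + 376\right) = -5 + \left(376 + v\right) = 371 + v$)
$J{\left(y,b \right)} = - \frac{223 y}{2}$ ($J{\left(y,b \right)} = \frac{\left(-223\right) y}{2} = - \frac{223 y}{2}$)
$\frac{-4989534 - 1021212}{N{\left(-1639 \right)} + J{\left(-498,-150 \right)}} = \frac{-4989534 - 1021212}{\left(371 - 1639\right) - -55527} = \frac{-4989534 - 1021212}{-1268 + 55527} = - \frac{6010746}{54259}$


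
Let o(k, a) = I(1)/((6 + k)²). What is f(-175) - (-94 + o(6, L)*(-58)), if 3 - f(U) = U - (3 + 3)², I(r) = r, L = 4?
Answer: 22205/72 ≈ 308.40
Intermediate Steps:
o(k, a) = (6 + k)⁻² (o(k, a) = 1/(6 + k)² = (6 + k)⁻²)
f(U) = 39 - U (f(U) = 3 - (U - (3 + 3)²) = 3 - (U - 1*6²) = 3 - (U - 1*36) = 3 - (U - 36) = 3 - (-36 + U) = 3 + (36 - U) = 39 - U)
f(-175) - (-94 + o(6, L)*(-58)) = (39 - 1*(-175)) - (-94 - 58/(6 + 6)²) = (39 + 175) - (-94 - 58/12²) = 214 - (-94 + (1/144)*(-58)) = 214 - (-94 - 29/72) = 214 - 1*(-6797/72) = 214 + 6797/72 = 22205/72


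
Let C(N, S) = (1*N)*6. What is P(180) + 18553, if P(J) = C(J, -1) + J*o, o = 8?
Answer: 21073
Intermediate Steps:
C(N, S) = 6*N (C(N, S) = N*6 = 6*N)
P(J) = 14*J (P(J) = 6*J + J*8 = 6*J + 8*J = 14*J)
P(180) + 18553 = 14*180 + 18553 = 2520 + 18553 = 21073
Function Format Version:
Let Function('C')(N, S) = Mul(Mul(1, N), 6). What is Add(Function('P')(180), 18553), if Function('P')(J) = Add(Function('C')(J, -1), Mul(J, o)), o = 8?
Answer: 21073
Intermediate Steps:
Function('C')(N, S) = Mul(6, N) (Function('C')(N, S) = Mul(N, 6) = Mul(6, N))
Function('P')(J) = Mul(14, J) (Function('P')(J) = Add(Mul(6, J), Mul(J, 8)) = Add(Mul(6, J), Mul(8, J)) = Mul(14, J))
Add(Function('P')(180), 18553) = Add(Mul(14, 180), 18553) = Add(2520, 18553) = 21073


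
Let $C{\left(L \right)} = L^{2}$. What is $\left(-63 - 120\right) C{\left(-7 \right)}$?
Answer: $-8967$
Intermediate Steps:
$\left(-63 - 120\right) C{\left(-7 \right)} = \left(-63 - 120\right) \left(-7\right)^{2} = \left(-183\right) 49 = -8967$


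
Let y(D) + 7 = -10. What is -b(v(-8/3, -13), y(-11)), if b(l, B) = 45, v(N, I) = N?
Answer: -45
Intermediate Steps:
y(D) = -17 (y(D) = -7 - 10 = -17)
-b(v(-8/3, -13), y(-11)) = -1*45 = -45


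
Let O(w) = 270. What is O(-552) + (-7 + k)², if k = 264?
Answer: 66319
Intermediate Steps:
O(-552) + (-7 + k)² = 270 + (-7 + 264)² = 270 + 257² = 270 + 66049 = 66319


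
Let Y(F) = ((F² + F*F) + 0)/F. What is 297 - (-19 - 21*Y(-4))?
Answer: 148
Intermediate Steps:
Y(F) = 2*F (Y(F) = ((F² + F²) + 0)/F = (2*F² + 0)/F = (2*F²)/F = 2*F)
297 - (-19 - 21*Y(-4)) = 297 - (-19 - 42*(-4)) = 297 - (-19 - 21*(-8)) = 297 - (-19 + 168) = 297 - 1*149 = 297 - 149 = 148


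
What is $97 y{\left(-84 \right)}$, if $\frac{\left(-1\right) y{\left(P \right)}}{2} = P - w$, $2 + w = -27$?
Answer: $10670$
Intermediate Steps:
$w = -29$ ($w = -2 - 27 = -29$)
$y{\left(P \right)} = -58 - 2 P$ ($y{\left(P \right)} = - 2 \left(P - -29\right) = - 2 \left(P + 29\right) = - 2 \left(29 + P\right) = -58 - 2 P$)
$97 y{\left(-84 \right)} = 97 \left(-58 - -168\right) = 97 \left(-58 + 168\right) = 97 \cdot 110 = 10670$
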